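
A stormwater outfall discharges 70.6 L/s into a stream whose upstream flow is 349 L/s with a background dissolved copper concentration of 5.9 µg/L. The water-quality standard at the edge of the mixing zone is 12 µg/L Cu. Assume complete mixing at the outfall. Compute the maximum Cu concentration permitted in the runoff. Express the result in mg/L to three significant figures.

0.0422 mg/L

70.6 L/s = 0.0706 m³/s.
349 L/s = 0.349 m³/s.
5.9 µg/L = 0.0059 mg/L.
12 µg/L = 0.012 mg/L.
Mass balance: 0.012·0.4196 = 0.0706·Cₑ + 0.349·0.0059.
Cₑ = (0.005035 − 0.002059) / 0.0706 = 0.04215 mg/L.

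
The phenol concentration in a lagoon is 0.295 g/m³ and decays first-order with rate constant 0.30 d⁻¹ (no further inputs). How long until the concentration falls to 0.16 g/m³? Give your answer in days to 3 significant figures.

t = ln(C₀/C)/k = ln(0.295/0.16)/0.30 = 0.6118/0.30 = 2.039 d.

2.04 d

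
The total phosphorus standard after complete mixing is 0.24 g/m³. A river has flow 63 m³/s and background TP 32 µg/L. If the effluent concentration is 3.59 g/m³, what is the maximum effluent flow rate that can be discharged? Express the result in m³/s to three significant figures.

3.91 m³/s

32 µg/L = 0.032 mg/L.
Mass balance at complete mixing: C_std·(Q_w + Q_r) = Q_w·C_e + Q_r·C_b.
Rearranging, Q_w = Q_r·(C_std − C_b)/(C_e − C_std) = 63·(0.24 − 0.032) / (3.59 − 0.24) = 3.912 m³/s.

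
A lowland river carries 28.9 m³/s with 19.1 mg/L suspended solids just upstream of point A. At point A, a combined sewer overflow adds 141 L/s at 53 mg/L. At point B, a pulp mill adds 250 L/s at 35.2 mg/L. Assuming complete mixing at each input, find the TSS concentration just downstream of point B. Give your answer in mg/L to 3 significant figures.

141 L/s = 0.141 m³/s.
After input A: C = (28.9·19.1 + 0.141·53) / 29.04 = 19.26 mg/L.
250 L/s = 0.25 m³/s.
After input B: C = (29.04·19.26 + 0.25·35.2) / 29.29 = 19.4 mg/L.

19.4 mg/L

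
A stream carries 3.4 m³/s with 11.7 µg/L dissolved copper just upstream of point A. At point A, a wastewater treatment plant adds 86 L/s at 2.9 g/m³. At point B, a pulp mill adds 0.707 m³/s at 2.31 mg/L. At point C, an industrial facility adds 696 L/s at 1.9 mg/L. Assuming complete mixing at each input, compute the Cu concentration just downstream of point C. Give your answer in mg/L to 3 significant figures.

0.664 mg/L

11.7 µg/L = 0.0117 mg/L.
86 L/s = 0.086 m³/s.
After input A: C = (3.4·0.0117 + 0.086·2.9) / 3.486 = 0.08295 mg/L.
After input B: C = (3.486·0.08295 + 0.707·2.31) / 4.193 = 0.4585 mg/L.
696 L/s = 0.696 m³/s.
After input C: C = (4.193·0.4585 + 0.696·1.9) / 4.889 = 0.6637 mg/L.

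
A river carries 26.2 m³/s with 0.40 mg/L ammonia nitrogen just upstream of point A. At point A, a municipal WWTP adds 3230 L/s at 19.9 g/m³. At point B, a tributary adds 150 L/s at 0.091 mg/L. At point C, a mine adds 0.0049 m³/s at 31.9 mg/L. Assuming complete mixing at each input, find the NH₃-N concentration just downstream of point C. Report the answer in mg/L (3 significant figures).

3230 L/s = 3.23 m³/s.
After input A: C = (26.2·0.4 + 3.23·19.9) / 29.43 = 2.54 mg/L.
150 L/s = 0.15 m³/s.
After input B: C = (29.43·2.54 + 0.15·0.091) / 29.58 = 2.528 mg/L.
After input C: C = (29.58·2.528 + 0.0049·31.9) / 29.58 = 2.533 mg/L.

2.53 mg/L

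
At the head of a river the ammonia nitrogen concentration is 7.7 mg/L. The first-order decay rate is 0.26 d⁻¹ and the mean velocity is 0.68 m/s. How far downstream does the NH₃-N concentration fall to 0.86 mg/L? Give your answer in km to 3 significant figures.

495 km

From C = C₀·e^(−kt), t = ln(C₀/C)/k = ln(7.7/0.86)/0.26 = 2.192/0.26 = 8.431 d.
Distance = v·t = 0.68 m/s × 7.284e+05 s = 4.953e+05 m = 495.3 km.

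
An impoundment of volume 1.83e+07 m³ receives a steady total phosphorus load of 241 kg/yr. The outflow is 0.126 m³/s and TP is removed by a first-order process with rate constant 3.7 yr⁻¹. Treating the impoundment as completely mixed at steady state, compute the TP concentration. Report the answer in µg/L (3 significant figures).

Outflow Q = 0.126 m³/s × 3.156e+07 s/yr = 3.976e+06 m³/yr.
Steady-state CSTR mass balance: W = Q·C + k·V·C, so C = W/(Q + kV).
Q + kV = 3.976e+06 + 3.7·1.83e+07 = 7.169e+07 m³/yr.
C = 241/7.169e+07 = 3.362e-06 kg/m³ = 0.003362 mg/L = 3.362 µg/L.

3.36 µg/L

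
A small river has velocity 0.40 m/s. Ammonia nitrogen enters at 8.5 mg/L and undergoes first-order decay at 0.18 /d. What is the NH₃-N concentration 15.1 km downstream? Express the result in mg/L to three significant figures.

7.86 mg/L

Travel time t = 15.1 km / 0.40 m/s = 1.51e+04/0.40 = 3.775e+04 s = 0.4369 d.
First-order decay: C = 8.5·exp(−0.18·0.4369) = 8.5·0.9244 = 7.857 mg/L.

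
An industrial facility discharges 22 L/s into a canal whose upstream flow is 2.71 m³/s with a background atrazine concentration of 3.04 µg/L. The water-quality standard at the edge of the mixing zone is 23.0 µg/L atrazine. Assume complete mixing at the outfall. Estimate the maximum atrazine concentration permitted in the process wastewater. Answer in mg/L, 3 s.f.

22 L/s = 0.022 m³/s.
3.04 µg/L = 0.00304 mg/L.
23.0 µg/L = 0.023 mg/L.
Mass balance: 0.023·2.732 = 0.022·Cₑ + 2.71·0.00304.
Cₑ = (0.06284 − 0.008238) / 0.022 = 2.482 mg/L.

2.48 mg/L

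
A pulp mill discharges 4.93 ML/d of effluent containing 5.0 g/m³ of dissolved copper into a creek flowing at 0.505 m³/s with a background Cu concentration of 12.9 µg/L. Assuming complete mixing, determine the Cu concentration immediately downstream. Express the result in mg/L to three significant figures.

4.93 ML/d = 0.05706 m³/s.
12.9 µg/L = 0.0129 mg/L.
Flow-weighted mixing gives C = (0.05706·5 + 0.505·0.0129) / (0.05706 + 0.505) = 0.2918/0.5621 = 0.5192 mg/L.

0.519 mg/L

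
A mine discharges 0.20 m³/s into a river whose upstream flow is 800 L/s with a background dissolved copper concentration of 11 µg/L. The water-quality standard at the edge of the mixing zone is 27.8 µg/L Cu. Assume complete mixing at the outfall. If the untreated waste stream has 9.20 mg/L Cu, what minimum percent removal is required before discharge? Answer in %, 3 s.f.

99.0 %

800 L/s = 0.8 m³/s.
11 µg/L = 0.011 mg/L.
27.8 µg/L = 0.0278 mg/L.
Mass balance: 0.0278·1 = 0.2·Cₑ + 0.8·0.011.
Cₑ = (0.0278 − 0.0088) / 0.2 = 0.095 mg/L.
Required removal = 1 − 0.095/9.20 = 98.97 %.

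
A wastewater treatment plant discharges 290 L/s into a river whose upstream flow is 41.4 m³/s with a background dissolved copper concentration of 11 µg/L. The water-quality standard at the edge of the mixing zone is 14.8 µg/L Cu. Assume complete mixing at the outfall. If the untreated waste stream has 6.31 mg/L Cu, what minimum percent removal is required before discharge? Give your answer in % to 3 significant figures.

290 L/s = 0.29 m³/s.
11 µg/L = 0.011 mg/L.
14.8 µg/L = 0.0148 mg/L.
Mass balance: 0.0148·41.69 = 0.29·Cₑ + 41.4·0.011.
Cₑ = (0.617 − 0.4554) / 0.29 = 0.5573 mg/L.
Required removal = 1 − 0.5573/6.31 = 91.17 %.

91.2 %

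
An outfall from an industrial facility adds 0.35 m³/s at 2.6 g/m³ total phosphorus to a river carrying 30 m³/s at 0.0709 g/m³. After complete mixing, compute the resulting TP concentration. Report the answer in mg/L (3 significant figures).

Flow-weighted mixing gives C = (0.35·2.6 + 30·0.0709) / (0.35 + 30) = 3.037/30.35 = 0.1001 mg/L.

0.100 mg/L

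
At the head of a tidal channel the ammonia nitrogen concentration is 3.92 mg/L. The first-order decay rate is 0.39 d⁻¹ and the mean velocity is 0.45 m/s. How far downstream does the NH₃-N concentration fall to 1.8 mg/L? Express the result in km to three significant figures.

From C = C₀·e^(−kt), t = ln(C₀/C)/k = ln(3.92/1.8)/0.39 = 0.7783/0.39 = 1.996 d.
Distance = v·t = 0.45 m/s × 1.724e+05 s = 7.759e+04 m = 77.59 km.

77.6 km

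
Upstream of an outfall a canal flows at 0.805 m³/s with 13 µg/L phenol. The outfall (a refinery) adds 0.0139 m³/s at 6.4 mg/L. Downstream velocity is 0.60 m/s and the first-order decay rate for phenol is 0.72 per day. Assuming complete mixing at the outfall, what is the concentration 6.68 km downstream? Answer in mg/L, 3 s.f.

13 µg/L = 0.013 mg/L.
After complete mixing, C₀ = (0.0139·6.4 + 0.805·0.013) / 0.8189 = 0.1214 mg/L.
Travel time t = 6680 m / 0.60 m/s = 1.113e+04 s = 0.1289 d.
C = 0.1214·exp(−0.72·0.1289) = 0.1214·0.9114 = 0.1107 mg/L.

0.111 mg/L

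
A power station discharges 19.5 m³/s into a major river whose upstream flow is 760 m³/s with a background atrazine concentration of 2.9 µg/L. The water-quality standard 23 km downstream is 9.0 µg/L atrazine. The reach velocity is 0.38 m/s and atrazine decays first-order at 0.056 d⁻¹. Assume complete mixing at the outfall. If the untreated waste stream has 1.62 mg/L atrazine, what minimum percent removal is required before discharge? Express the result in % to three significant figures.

2.9 µg/L = 0.0029 mg/L.
9.0 µg/L = 0.009 mg/L.
Travel time to the compliance point: t = 2.3e+04/0.38 = 6.053e+04 s = 0.7005 d; decay factor exp(−0.056·0.7005) = 0.9615.
So the concentration just after mixing may be at most 0.009/0.9615 = 0.00936 mg/L.
Mass balance: 0.00936·779.5 = 19.5·Cₑ + 760·0.0029.
Cₑ = (7.296 − 2.204) / 19.5 = 0.2611 mg/L.
Required removal = 1 − 0.2611/1.62 = 83.88 %.

83.9 %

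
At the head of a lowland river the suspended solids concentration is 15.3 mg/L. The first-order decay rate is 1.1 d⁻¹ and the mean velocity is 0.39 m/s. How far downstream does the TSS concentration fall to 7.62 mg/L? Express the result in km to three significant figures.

21.4 km

From C = C₀·e^(−kt), t = ln(C₀/C)/k = ln(15.3/7.62)/1.1 = 0.6971/1.1 = 0.6337 d.
Distance = v·t = 0.39 m/s × 5.475e+04 s = 2.135e+04 m = 21.35 km.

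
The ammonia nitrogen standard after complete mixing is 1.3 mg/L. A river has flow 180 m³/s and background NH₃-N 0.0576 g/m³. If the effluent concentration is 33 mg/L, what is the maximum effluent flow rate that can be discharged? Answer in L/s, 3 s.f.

7050 L/s

Mass balance at complete mixing: C_std·(Q_w + Q_r) = Q_w·C_e + Q_r·C_b.
Rearranging, Q_w = Q_r·(C_std − C_b)/(C_e − C_std) = 180·(1.3 − 0.0576) / (33 − 1.3) = 7.055 m³/s.
= 7055 L/s.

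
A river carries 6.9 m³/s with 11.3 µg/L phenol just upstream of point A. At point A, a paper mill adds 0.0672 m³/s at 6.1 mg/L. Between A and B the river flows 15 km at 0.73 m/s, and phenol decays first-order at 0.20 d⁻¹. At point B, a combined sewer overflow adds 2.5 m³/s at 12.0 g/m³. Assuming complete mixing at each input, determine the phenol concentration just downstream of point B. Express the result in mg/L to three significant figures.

3.22 mg/L

11.3 µg/L = 0.0113 mg/L.
After input A: C = (6.9·0.0113 + 0.0672·6.1) / 6.967 = 0.07003 mg/L.
Over the 15 km reach to input B (t = 2.055e+04 s = 0.2378 d), decay gives C = 0.07003·exp(−0.20·0.2378) = 0.06677 mg/L.
After input B: C = (6.967·0.06677 + 2.5·12) / 9.467 = 3.218 mg/L.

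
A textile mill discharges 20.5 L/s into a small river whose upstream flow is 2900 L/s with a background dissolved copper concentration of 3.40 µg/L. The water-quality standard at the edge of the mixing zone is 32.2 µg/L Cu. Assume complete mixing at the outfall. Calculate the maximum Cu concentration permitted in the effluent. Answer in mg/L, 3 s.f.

20.5 L/s = 0.0205 m³/s.
2900 L/s = 2.9 m³/s.
3.40 µg/L = 0.0034 mg/L.
32.2 µg/L = 0.0322 mg/L.
Mass balance: 0.0322·2.921 = 0.0205·Cₑ + 2.9·0.0034.
Cₑ = (0.09404 − 0.00986) / 0.0205 = 4.106 mg/L.

4.11 mg/L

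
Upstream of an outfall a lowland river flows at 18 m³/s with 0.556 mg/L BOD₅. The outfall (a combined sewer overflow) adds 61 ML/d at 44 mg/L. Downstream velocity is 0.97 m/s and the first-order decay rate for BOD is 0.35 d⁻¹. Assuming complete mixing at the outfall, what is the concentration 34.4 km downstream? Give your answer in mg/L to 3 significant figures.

61 ML/d = 0.706 m³/s.
After complete mixing, C₀ = (0.706·44 + 18·0.556) / 18.71 = 2.196 mg/L.
Travel time t = 3.44e+04 m / 0.97 m/s = 3.546e+04 s = 0.4105 d.
C = 2.196·exp(−0.35·0.4105) = 2.196·0.8662 = 1.902 mg/L.

1.90 mg/L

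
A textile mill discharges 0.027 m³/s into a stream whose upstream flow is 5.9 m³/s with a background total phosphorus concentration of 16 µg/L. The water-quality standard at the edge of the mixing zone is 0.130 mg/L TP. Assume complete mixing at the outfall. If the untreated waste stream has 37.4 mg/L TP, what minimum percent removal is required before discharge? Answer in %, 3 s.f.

16 µg/L = 0.016 mg/L.
Mass balance: 0.13·5.927 = 0.027·Cₑ + 5.9·0.016.
Cₑ = (0.7705 − 0.0944) / 0.027 = 25.04 mg/L.
Required removal = 1 − 25.04/37.4 = 33.05 %.

33.0 %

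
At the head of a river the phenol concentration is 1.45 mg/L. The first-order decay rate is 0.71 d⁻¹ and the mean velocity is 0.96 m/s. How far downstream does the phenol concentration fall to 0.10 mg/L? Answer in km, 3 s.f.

From C = C₀·e^(−kt), t = ln(C₀/C)/k = ln(1.45/0.10)/0.71 = 2.674/0.71 = 3.766 d.
Distance = v·t = 0.96 m/s × 3.254e+05 s = 3.124e+05 m = 312.4 km.

312 km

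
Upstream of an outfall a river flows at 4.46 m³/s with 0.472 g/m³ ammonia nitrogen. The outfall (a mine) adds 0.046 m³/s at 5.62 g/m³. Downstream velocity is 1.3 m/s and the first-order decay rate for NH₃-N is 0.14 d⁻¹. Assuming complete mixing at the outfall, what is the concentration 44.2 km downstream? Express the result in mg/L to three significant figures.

0.496 mg/L

After complete mixing, C₀ = (0.046·5.62 + 4.46·0.472) / 4.506 = 0.5246 mg/L.
Travel time t = 4.42e+04 m / 1.3 m/s = 3.4e+04 s = 0.3935 d.
C = 0.5246·exp(−0.14·0.3935) = 0.5246·0.9464 = 0.4964 mg/L.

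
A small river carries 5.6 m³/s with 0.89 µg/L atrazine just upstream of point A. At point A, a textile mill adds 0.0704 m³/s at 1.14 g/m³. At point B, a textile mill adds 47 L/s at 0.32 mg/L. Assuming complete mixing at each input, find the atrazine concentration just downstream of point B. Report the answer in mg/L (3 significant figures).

0.0175 mg/L

0.89 µg/L = 0.00089 mg/L.
After input A: C = (5.6·0.00089 + 0.0704·1.14) / 5.67 = 0.01503 mg/L.
47 L/s = 0.047 m³/s.
After input B: C = (5.67·0.01503 + 0.047·0.32) / 5.717 = 0.01754 mg/L.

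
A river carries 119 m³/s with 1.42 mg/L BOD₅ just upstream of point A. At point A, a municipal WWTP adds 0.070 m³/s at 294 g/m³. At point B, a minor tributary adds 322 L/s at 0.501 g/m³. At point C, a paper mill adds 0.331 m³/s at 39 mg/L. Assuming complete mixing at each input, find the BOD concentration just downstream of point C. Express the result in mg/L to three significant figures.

After input A: C = (119·1.42 + 0.07·294) / 119.1 = 1.592 mg/L.
322 L/s = 0.322 m³/s.
After input B: C = (119.1·1.592 + 0.322·0.501) / 119.4 = 1.589 mg/L.
After input C: C = (119.4·1.589 + 0.331·39) / 119.7 = 1.692 mg/L.

1.69 mg/L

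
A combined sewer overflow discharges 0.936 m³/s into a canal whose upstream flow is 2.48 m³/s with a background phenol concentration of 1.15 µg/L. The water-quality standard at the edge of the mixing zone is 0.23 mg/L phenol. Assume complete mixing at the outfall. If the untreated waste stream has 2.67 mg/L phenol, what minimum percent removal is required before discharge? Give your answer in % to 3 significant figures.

1.15 µg/L = 0.00115 mg/L.
Mass balance: 0.23·3.416 = 0.936·Cₑ + 2.48·0.00115.
Cₑ = (0.7857 − 0.002852) / 0.936 = 0.8364 mg/L.
Required removal = 1 − 0.8364/2.67 = 68.68 %.

68.7 %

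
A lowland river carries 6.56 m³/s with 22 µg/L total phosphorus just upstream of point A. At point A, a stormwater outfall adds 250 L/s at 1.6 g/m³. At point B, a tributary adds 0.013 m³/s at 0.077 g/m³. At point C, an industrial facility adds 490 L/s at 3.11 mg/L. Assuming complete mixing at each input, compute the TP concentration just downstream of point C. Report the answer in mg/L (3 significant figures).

22 µg/L = 0.022 mg/L.
250 L/s = 0.25 m³/s.
After input A: C = (6.56·0.022 + 0.25·1.6) / 6.81 = 0.07993 mg/L.
After input B: C = (6.81·0.07993 + 0.013·0.077) / 6.823 = 0.07992 mg/L.
490 L/s = 0.49 m³/s.
After input C: C = (6.823·0.07992 + 0.49·3.11) / 7.313 = 0.283 mg/L.

0.283 mg/L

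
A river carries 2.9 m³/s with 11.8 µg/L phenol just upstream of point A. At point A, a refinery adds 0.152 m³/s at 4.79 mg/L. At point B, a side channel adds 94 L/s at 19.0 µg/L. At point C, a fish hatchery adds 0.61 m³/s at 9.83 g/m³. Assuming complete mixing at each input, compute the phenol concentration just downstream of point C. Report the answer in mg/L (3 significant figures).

1.80 mg/L

11.8 µg/L = 0.0118 mg/L.
After input A: C = (2.9·0.0118 + 0.152·4.79) / 3.052 = 0.2498 mg/L.
94 L/s = 0.094 m³/s.
19.0 µg/L = 0.019 mg/L.
After input B: C = (3.052·0.2498 + 0.094·0.019) / 3.146 = 0.2429 mg/L.
After input C: C = (3.146·0.2429 + 0.61·9.83) / 3.756 = 1.8 mg/L.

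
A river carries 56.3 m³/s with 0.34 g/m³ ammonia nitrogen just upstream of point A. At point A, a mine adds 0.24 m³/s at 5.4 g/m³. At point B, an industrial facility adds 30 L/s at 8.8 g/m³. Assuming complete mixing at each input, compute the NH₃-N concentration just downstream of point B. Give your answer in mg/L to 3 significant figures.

After input A: C = (56.3·0.34 + 0.24·5.4) / 56.54 = 0.3615 mg/L.
30 L/s = 0.03 m³/s.
After input B: C = (56.54·0.3615 + 0.03·8.8) / 56.57 = 0.366 mg/L.

0.366 mg/L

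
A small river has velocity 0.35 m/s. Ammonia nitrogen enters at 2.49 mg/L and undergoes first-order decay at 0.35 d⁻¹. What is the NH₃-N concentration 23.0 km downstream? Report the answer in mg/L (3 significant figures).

Travel time t = 23.0 km / 0.35 m/s = 2.3e+04/0.35 = 6.571e+04 s = 0.7606 d.
First-order decay: C = 2.49·exp(−0.35·0.7606) = 2.49·0.7663 = 1.908 mg/L.

1.91 mg/L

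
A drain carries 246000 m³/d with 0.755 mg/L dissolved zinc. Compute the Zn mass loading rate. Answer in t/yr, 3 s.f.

246000 m³/d = 2.847 m³/s.
Mass flux = Q·C = 2.847 m³/s × 0.755 g/m³ = 2.15 g/s.
= 2.15 g/s × 31.56 = 67.84 t/yr.

67.8 t/yr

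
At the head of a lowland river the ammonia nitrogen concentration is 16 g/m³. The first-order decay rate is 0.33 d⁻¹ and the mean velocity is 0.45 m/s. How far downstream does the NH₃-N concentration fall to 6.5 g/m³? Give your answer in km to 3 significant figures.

106 km

From C = C₀·e^(−kt), t = ln(C₀/C)/k = ln(16/6.5)/0.33 = 0.9008/0.33 = 2.73 d.
Distance = v·t = 0.45 m/s × 2.358e+05 s = 1.061e+05 m = 106.1 km.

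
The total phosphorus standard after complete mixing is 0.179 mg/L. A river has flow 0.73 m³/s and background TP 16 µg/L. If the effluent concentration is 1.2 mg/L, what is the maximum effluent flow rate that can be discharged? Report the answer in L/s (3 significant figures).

16 µg/L = 0.016 mg/L.
Mass balance at complete mixing: C_std·(Q_w + Q_r) = Q_w·C_e + Q_r·C_b.
Rearranging, Q_w = Q_r·(C_std − C_b)/(C_e − C_std) = 0.73·(0.179 − 0.016) / (1.2 − 0.179) = 0.1165 m³/s.
= 116.5 L/s.

117 L/s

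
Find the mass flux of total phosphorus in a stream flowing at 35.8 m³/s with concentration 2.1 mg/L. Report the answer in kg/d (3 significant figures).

Mass flux = Q·C = 35.8 m³/s × 2.1 g/m³ = 75.18 g/s.
= 75.18 g/s × 86.4 = 6496 kg/d.

6500 kg/d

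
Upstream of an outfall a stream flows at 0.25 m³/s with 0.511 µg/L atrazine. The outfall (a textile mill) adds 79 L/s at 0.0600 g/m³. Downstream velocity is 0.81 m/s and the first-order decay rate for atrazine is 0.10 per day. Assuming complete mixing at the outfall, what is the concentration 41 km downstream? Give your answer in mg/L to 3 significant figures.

0.0140 mg/L

79 L/s = 0.079 m³/s.
0.511 µg/L = 0.000511 mg/L.
After complete mixing, C₀ = (0.079·0.06 + 0.25·0.000511) / 0.329 = 0.0148 mg/L.
Travel time t = 4.1e+04 m / 0.81 m/s = 5.062e+04 s = 0.5858 d.
C = 0.0148·exp(−0.10·0.5858) = 0.0148·0.9431 = 0.01395 mg/L.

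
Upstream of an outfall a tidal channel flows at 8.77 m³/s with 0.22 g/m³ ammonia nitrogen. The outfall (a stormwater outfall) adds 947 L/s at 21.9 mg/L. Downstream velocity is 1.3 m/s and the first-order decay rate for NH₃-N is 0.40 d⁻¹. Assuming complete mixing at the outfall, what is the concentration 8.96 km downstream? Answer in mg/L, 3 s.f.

947 L/s = 0.947 m³/s.
After complete mixing, C₀ = (0.947·21.9 + 8.77·0.22) / 9.717 = 2.333 mg/L.
Travel time t = 8960 m / 1.3 m/s = 6892 s = 0.07977 d.
C = 2.333·exp(−0.40·0.07977) = 2.333·0.9686 = 2.26 mg/L.

2.26 mg/L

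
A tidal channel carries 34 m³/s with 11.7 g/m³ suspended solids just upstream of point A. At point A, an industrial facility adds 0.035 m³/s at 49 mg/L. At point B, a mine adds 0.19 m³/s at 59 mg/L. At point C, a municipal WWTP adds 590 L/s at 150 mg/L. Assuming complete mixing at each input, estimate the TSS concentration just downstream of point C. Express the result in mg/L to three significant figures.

14.3 mg/L

After input A: C = (34·11.7 + 0.035·49) / 34.03 = 11.74 mg/L.
After input B: C = (34.03·11.74 + 0.19·59) / 34.22 = 12 mg/L.
590 L/s = 0.59 m³/s.
After input C: C = (34.22·12 + 0.59·150) / 34.81 = 14.34 mg/L.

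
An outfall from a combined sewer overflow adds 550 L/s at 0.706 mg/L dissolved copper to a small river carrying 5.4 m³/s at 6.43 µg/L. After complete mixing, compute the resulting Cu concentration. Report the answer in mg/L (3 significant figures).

0.0711 mg/L

550 L/s = 0.55 m³/s.
6.43 µg/L = 0.00643 mg/L.
Conservation of mass across the mixing zone: C = (0.55·0.706 + 5.4·0.00643) / (0.55 + 5.4) = 0.423/5.95 = 0.0711 mg/L.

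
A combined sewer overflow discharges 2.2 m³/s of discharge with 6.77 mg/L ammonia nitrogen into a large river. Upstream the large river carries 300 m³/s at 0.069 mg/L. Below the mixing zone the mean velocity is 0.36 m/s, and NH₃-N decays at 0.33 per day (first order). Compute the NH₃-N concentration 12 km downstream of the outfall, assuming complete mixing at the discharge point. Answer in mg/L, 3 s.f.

0.104 mg/L

After complete mixing, C₀ = (2.2·6.77 + 300·0.069) / 302.2 = 0.1178 mg/L.
Travel time t = 1.2e+04 m / 0.36 m/s = 3.333e+04 s = 0.3858 d.
C = 0.1178·exp(−0.33·0.3858) = 0.1178·0.8805 = 0.1037 mg/L.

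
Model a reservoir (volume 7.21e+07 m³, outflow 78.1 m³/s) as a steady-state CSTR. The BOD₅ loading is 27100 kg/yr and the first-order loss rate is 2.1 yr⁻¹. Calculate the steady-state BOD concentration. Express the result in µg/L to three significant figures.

10.4 µg/L

Outflow Q = 78.1 m³/s × 3.156e+07 s/yr = 2.465e+09 m³/yr.
Steady-state CSTR mass balance: W = Q·C + k·V·C, so C = W/(Q + kV).
Q + kV = 2.465e+09 + 2.1·7.21e+07 = 2.616e+09 m³/yr.
C = 27100/2.616e+09 = 1.036e-05 kg/m³ = 0.01036 mg/L = 10.36 µg/L.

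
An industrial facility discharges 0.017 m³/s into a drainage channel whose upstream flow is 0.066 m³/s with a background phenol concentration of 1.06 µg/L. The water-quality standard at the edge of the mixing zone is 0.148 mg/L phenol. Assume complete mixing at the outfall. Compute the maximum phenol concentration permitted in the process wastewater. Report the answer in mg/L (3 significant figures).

1.06 µg/L = 0.00106 mg/L.
Mass balance: 0.148·0.083 = 0.017·Cₑ + 0.066·0.00106.
Cₑ = (0.01228 − 6.996e-05) / 0.017 = 0.7185 mg/L.

0.718 mg/L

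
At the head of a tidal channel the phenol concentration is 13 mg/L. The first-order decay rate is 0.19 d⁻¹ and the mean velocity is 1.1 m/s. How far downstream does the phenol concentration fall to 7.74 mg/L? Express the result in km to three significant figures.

259 km

From C = C₀·e^(−kt), t = ln(C₀/C)/k = ln(13/7.74)/0.19 = 0.5185/0.19 = 2.729 d.
Distance = v·t = 1.1 m/s × 2.358e+05 s = 2.594e+05 m = 259.4 km.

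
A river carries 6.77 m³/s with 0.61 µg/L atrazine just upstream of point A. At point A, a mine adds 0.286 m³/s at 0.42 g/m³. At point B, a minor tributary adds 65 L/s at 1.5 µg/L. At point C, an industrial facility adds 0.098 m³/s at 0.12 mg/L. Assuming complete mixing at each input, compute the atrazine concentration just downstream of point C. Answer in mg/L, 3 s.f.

0.0189 mg/L

0.61 µg/L = 0.00061 mg/L.
After input A: C = (6.77·0.00061 + 0.286·0.42) / 7.056 = 0.01761 mg/L.
65 L/s = 0.065 m³/s.
1.5 µg/L = 0.0015 mg/L.
After input B: C = (7.056·0.01761 + 0.065·0.0015) / 7.121 = 0.01746 mg/L.
After input C: C = (7.121·0.01746 + 0.098·0.12) / 7.219 = 0.01885 mg/L.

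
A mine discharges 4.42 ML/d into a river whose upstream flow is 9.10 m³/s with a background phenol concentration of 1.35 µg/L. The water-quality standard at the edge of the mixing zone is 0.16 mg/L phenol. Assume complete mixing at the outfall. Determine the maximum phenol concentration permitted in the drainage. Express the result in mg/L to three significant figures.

4.42 ML/d = 0.05116 m³/s.
1.35 µg/L = 0.00135 mg/L.
Mass balance: 0.16·9.151 = 0.05116·Cₑ + 9.1·0.00135.
Cₑ = (1.464 − 0.01229) / 0.05116 = 28.38 mg/L.

28.4 mg/L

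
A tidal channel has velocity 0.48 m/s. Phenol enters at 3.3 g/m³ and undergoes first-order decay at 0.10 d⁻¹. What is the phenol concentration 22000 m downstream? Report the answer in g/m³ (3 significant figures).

Travel time t = 22000 m / 0.48 m/s = 2.2e+04/0.48 = 4.583e+04 s = 0.5305 d.
First-order decay: C = 3.3·exp(−0.10·0.5305) = 3.3·0.9483 = 3.13 g/m³.

3.13 g/m³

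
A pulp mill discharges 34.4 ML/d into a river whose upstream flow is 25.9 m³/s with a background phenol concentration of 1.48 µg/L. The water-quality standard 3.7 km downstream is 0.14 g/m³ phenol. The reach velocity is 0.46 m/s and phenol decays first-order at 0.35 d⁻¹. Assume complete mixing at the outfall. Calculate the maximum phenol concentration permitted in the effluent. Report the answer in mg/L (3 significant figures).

9.46 mg/L

34.4 ML/d = 0.3981 m³/s.
1.48 µg/L = 0.00148 mg/L.
Travel time to the compliance point: t = 3700/0.46 = 8043 s = 0.0931 d; decay factor exp(−0.35·0.0931) = 0.9679.
So the concentration just after mixing may be at most 0.14/0.9679 = 0.1446 mg/L.
Mass balance: 0.1446·26.3 = 0.3981·Cₑ + 25.9·0.00148.
Cₑ = (3.804 − 0.03833) / 0.3981 = 9.457 mg/L.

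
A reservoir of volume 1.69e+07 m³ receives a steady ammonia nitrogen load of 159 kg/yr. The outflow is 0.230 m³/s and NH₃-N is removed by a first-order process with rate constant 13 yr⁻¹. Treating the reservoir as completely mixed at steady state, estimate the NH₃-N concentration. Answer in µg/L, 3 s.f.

0.701 µg/L

Outflow Q = 0.230 m³/s × 3.156e+07 s/yr = 7.258e+06 m³/yr.
Steady-state CSTR mass balance: W = Q·C + k·V·C, so C = W/(Q + kV).
Q + kV = 7.258e+06 + 13·1.69e+07 = 2.27e+08 m³/yr.
C = 159/2.27e+08 = 7.006e-07 kg/m³ = 0.0007006 mg/L = 0.7006 µg/L.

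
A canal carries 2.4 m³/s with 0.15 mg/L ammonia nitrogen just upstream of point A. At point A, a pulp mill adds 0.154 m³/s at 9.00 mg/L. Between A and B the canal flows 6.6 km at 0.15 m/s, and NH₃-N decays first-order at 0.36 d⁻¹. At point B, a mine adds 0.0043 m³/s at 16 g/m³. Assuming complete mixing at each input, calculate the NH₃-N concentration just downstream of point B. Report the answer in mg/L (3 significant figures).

After input A: C = (2.4·0.15 + 0.154·9) / 2.554 = 0.6836 mg/L.
Over the 6.6 km reach to input B (t = 4.4e+04 s = 0.5093 d), decay gives C = 0.6836·exp(−0.36·0.5093) = 0.5691 mg/L.
After input B: C = (2.554·0.5691 + 0.0043·16) / 2.558 = 0.5951 mg/L.

0.595 mg/L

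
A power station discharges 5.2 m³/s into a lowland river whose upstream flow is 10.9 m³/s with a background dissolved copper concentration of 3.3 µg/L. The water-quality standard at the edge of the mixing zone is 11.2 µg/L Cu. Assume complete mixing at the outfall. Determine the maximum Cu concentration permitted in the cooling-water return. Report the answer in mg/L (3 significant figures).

3.3 µg/L = 0.0033 mg/L.
11.2 µg/L = 0.0112 mg/L.
Mass balance: 0.0112·16.1 = 5.2·Cₑ + 10.9·0.0033.
Cₑ = (0.1803 − 0.03597) / 5.2 = 0.02776 mg/L.

0.0278 mg/L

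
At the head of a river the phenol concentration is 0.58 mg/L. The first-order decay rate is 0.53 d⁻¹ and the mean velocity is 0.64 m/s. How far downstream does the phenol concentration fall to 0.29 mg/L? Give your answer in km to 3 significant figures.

72.3 km

From C = C₀·e^(−kt), t = ln(C₀/C)/k = ln(0.58/0.29)/0.53 = 0.6931/0.53 = 1.308 d.
Distance = v·t = 0.64 m/s × 1.13e+05 s = 7.232e+04 m = 72.32 km.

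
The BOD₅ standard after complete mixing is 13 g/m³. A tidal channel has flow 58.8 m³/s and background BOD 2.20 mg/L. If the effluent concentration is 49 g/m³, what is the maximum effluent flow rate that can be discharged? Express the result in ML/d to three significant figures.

1520 ML/d

Mass balance at complete mixing: C_std·(Q_w + Q_r) = Q_w·C_e + Q_r·C_b.
Rearranging, Q_w = Q_r·(C_std − C_b)/(C_e − C_std) = 58.8·(13 − 2.2) / (49 − 13) = 17.64 m³/s.
= 1524 ML/d.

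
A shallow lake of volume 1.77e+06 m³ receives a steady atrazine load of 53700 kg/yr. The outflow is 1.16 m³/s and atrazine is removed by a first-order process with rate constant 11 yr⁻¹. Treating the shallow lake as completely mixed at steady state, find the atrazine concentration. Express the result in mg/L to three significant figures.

0.958 mg/L

Outflow Q = 1.16 m³/s × 3.156e+07 s/yr = 3.661e+07 m³/yr.
Steady-state CSTR mass balance: W = Q·C + k·V·C, so C = W/(Q + kV).
Q + kV = 3.661e+07 + 11·1.77e+06 = 5.608e+07 m³/yr.
C = 53700/5.608e+07 = 0.0009576 kg/m³ = 0.9576 mg/L.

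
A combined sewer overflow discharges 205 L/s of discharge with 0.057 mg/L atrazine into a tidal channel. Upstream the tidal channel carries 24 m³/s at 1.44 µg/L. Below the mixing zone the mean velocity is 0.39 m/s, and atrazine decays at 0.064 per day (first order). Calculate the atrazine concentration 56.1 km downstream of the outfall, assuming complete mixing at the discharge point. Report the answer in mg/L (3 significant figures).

0.00172 mg/L

205 L/s = 0.205 m³/s.
1.44 µg/L = 0.00144 mg/L.
After complete mixing, C₀ = (0.205·0.057 + 24·0.00144) / 24.2 = 0.001911 mg/L.
Travel time t = 5.61e+04 m / 0.39 m/s = 1.438e+05 s = 1.665 d.
C = 0.001911·exp(−0.064·1.665) = 0.001911·0.8989 = 0.001717 mg/L.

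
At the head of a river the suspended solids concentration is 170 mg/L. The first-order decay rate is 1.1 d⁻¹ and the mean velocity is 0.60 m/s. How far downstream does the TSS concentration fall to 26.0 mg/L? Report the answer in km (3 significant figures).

88.5 km

From C = C₀·e^(−kt), t = ln(C₀/C)/k = ln(170/26.0)/1.1 = 1.878/1.1 = 1.707 d.
Distance = v·t = 0.60 m/s × 1.475e+05 s = 8.849e+04 m = 88.49 km.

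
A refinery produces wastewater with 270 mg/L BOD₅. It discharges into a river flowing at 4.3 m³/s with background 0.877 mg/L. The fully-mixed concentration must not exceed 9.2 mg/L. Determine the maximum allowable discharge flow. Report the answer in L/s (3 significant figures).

137 L/s

Mass balance at complete mixing: C_std·(Q_w + Q_r) = Q_w·C_e + Q_r·C_b.
Rearranging, Q_w = Q_r·(C_std − C_b)/(C_e − C_std) = 4.3·(9.2 − 0.877) / (270 − 9.2) = 0.1372 m³/s.
= 137.2 L/s.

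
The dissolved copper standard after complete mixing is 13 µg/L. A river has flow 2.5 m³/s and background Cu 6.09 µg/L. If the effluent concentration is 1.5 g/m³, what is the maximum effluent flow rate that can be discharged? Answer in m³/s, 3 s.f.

6.09 µg/L = 0.00609 mg/L.
13 µg/L = 0.013 mg/L.
Mass balance at complete mixing: C_std·(Q_w + Q_r) = Q_w·C_e + Q_r·C_b.
Rearranging, Q_w = Q_r·(C_std − C_b)/(C_e − C_std) = 2.5·(0.013 − 0.00609) / (1.5 − 0.013) = 0.01162 m³/s.

0.0116 m³/s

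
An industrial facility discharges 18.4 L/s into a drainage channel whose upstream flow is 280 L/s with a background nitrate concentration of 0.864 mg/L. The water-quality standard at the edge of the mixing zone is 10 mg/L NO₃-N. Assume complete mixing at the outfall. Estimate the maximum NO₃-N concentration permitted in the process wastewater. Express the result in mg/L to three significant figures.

18.4 L/s = 0.0184 m³/s.
280 L/s = 0.28 m³/s.
Mass balance: 10·0.2984 = 0.0184·Cₑ + 0.28·0.864.
Cₑ = (2.984 − 0.2419) / 0.0184 = 149 mg/L.

149 mg/L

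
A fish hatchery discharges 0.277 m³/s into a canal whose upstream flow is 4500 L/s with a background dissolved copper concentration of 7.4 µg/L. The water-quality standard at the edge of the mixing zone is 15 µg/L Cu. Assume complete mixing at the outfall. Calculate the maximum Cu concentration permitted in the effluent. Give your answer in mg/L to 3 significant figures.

0.138 mg/L

4500 L/s = 4.5 m³/s.
7.4 µg/L = 0.0074 mg/L.
15 µg/L = 0.015 mg/L.
Mass balance: 0.015·4.777 = 0.277·Cₑ + 4.5·0.0074.
Cₑ = (0.07165 − 0.0333) / 0.277 = 0.1385 mg/L.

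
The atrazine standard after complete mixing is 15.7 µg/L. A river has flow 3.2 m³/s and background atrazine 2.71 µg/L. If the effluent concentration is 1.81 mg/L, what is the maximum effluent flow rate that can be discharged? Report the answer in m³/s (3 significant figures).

2.71 µg/L = 0.00271 mg/L.
15.7 µg/L = 0.0157 mg/L.
Mass balance at complete mixing: C_std·(Q_w + Q_r) = Q_w·C_e + Q_r·C_b.
Rearranging, Q_w = Q_r·(C_std − C_b)/(C_e − C_std) = 3.2·(0.0157 − 0.00271) / (1.81 − 0.0157) = 0.02317 m³/s.

0.0232 m³/s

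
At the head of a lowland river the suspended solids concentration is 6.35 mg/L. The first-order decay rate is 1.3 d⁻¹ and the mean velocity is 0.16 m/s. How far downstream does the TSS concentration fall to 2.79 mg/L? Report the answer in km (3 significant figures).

8.75 km

From C = C₀·e^(−kt), t = ln(C₀/C)/k = ln(6.35/2.79)/1.3 = 0.8224/1.3 = 0.6326 d.
Distance = v·t = 0.16 m/s × 5.466e+04 s = 8745 m = 8.745 km.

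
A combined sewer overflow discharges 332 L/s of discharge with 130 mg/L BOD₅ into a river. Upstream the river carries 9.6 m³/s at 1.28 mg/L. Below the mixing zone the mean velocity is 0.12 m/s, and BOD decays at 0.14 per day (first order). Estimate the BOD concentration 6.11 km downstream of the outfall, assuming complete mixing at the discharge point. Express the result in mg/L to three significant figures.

5.14 mg/L

332 L/s = 0.332 m³/s.
After complete mixing, C₀ = (0.332·130 + 9.6·1.28) / 9.932 = 5.583 mg/L.
Travel time t = 6110 m / 0.12 m/s = 5.092e+04 s = 0.5893 d.
C = 5.583·exp(−0.14·0.5893) = 5.583·0.9208 = 5.141 mg/L.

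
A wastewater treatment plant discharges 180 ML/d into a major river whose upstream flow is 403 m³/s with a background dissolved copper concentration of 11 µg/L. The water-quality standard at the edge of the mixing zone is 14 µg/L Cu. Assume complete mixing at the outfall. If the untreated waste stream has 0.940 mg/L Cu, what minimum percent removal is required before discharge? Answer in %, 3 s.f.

180 ML/d = 2.083 m³/s.
11 µg/L = 0.011 mg/L.
14 µg/L = 0.014 mg/L.
Mass balance: 0.014·405.1 = 2.083·Cₑ + 403·0.011.
Cₑ = (5.671 − 4.433) / 2.083 = 0.5943 mg/L.
Required removal = 1 − 0.5943/0.940 = 36.77 %.

36.8 %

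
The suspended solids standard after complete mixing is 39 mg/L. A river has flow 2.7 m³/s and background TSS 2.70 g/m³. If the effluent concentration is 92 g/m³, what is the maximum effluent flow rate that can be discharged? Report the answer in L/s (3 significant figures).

Mass balance at complete mixing: C_std·(Q_w + Q_r) = Q_w·C_e + Q_r·C_b.
Rearranging, Q_w = Q_r·(C_std − C_b)/(C_e − C_std) = 2.7·(39 − 2.7) / (92 − 39) = 1.849 m³/s.
= 1849 L/s.

1850 L/s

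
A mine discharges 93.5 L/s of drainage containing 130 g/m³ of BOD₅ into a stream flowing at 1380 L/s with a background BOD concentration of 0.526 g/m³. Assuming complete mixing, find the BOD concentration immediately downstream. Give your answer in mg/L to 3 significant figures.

93.5 L/s = 0.0935 m³/s.
1380 L/s = 1.38 m³/s.
Flow-weighted mixing gives C = (0.0935·130 + 1.38·0.526) / (0.0935 + 1.38) = 12.88/1.474 = 8.742 mg/L.

8.74 mg/L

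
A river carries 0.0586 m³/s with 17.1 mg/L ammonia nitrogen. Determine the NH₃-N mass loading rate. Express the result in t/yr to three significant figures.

Mass flux = Q·C = 0.0586 m³/s × 17.1 g/m³ = 1.002 g/s.
= 1.002 g/s × 31.56 = 31.62 t/yr.

31.6 t/yr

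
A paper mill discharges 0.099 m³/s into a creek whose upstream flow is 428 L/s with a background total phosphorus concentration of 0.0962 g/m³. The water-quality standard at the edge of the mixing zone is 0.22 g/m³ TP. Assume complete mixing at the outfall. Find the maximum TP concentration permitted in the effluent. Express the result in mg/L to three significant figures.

0.755 mg/L

428 L/s = 0.428 m³/s.
Mass balance: 0.22·0.527 = 0.099·Cₑ + 0.428·0.0962.
Cₑ = (0.1159 − 0.04117) / 0.099 = 0.7552 mg/L.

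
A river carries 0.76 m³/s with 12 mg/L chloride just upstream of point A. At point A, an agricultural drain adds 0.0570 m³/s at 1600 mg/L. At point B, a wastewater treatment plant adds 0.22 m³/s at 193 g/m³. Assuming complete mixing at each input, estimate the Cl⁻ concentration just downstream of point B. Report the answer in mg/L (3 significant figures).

138 mg/L

After input A: C = (0.76·12 + 0.057·1600) / 0.817 = 122.8 mg/L.
After input B: C = (0.817·122.8 + 0.22·193) / 1.037 = 137.7 mg/L.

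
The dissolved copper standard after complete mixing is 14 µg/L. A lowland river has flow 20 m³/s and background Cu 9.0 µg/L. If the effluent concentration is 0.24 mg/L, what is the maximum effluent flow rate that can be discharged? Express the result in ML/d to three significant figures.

38.2 ML/d

9.0 µg/L = 0.009 mg/L.
14 µg/L = 0.014 mg/L.
Mass balance at complete mixing: C_std·(Q_w + Q_r) = Q_w·C_e + Q_r·C_b.
Rearranging, Q_w = Q_r·(C_std − C_b)/(C_e − C_std) = 20·(0.014 − 0.009) / (0.24 − 0.014) = 0.4425 m³/s.
= 38.23 ML/d.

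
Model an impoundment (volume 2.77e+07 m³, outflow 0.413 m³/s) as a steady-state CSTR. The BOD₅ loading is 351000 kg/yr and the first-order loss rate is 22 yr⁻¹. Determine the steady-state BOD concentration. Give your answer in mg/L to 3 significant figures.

0.564 mg/L

Outflow Q = 0.413 m³/s × 3.156e+07 s/yr = 1.303e+07 m³/yr.
Steady-state CSTR mass balance: W = Q·C + k·V·C, so C = W/(Q + kV).
Q + kV = 1.303e+07 + 22·2.77e+07 = 6.224e+08 m³/yr.
C = 351000/6.224e+08 = 0.0005639 kg/m³ = 0.5639 mg/L.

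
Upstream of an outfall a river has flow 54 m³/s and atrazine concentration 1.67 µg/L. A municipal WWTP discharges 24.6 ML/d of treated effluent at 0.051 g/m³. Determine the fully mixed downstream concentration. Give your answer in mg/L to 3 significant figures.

24.6 ML/d = 0.2847 m³/s.
1.67 µg/L = 0.00167 mg/L.
Flow-weighted mixing gives C = (0.2847·0.051 + 54·0.00167) / (0.2847 + 54) = 0.1047/54.28 = 0.001929 mg/L.

0.00193 mg/L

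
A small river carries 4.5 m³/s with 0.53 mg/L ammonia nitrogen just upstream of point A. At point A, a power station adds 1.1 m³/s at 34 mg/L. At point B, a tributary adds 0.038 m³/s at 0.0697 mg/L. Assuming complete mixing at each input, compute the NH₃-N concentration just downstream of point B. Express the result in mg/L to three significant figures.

7.06 mg/L

After input A: C = (4.5·0.53 + 1.1·34) / 5.6 = 7.104 mg/L.
After input B: C = (5.6·7.104 + 0.038·0.0697) / 5.638 = 7.057 mg/L.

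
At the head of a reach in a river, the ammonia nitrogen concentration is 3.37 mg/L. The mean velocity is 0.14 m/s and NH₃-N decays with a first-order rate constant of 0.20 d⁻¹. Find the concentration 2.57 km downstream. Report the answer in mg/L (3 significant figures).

3.23 mg/L

Travel time t = 2.57 km / 0.14 m/s = 2570/0.14 = 1.836e+04 s = 0.2125 d.
First-order decay: C = 3.37·exp(−0.20·0.2125) = 3.37·0.9584 = 3.23 mg/L.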